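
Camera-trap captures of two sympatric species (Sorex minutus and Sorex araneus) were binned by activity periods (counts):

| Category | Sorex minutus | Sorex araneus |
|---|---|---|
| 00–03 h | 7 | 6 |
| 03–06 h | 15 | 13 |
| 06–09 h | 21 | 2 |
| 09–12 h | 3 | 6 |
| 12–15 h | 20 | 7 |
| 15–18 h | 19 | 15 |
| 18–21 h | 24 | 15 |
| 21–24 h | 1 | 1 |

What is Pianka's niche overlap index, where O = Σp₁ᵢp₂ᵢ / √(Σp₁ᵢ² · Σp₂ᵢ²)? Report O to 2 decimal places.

0.87

Proportions for Sorex minutus (n=110): 7/110=0.0636, 15/110=0.1364, 21/110=0.1909, 3/110=0.0273, 20/110=0.1818, 19/110=0.1727, 24/110=0.2182, 1/110=0.0091
Proportions for Sorex araneus (n=65): 6/65=0.0923, 13/65=0.2000, 2/65=0.0308, 6/65=0.0923, 7/65=0.1077, 15/65=0.2308, 15/65=0.2308, 1/65=0.0154
Σ p₁ᵢp₂ᵢ = 0.005870 + 0.027280 + 0.005880 + 0.002520 + 0.019580 + 0.039859 + 0.050361 + 0.000140 = 0.151490
Σp_1ᵢ² = 0.0636² + 0.1364² + 0.1909² + 0.0273² + 0.1818² + 0.1727² + 0.2182² + 0.0091² = 0.004045 + 0.018605 + 0.036443 + 0.000745 + 0.033051 + 0.029825 + 0.047611 + 0.000083 = 0.170408
Σp_2ᵢ² = 0.0923² + 0.2000² + 0.0308² + 0.0923² + 0.1077² + 0.2308² + 0.2308² + 0.0154² = 0.008519 + 0.040000 + 0.000949 + 0.008519 + 0.011599 + 0.053269 + 0.053269 + 0.000237 = 0.176361
O = 0.151490 / √(0.170408 × 0.176361) = 0.151490 / 0.1733589 = 0.8739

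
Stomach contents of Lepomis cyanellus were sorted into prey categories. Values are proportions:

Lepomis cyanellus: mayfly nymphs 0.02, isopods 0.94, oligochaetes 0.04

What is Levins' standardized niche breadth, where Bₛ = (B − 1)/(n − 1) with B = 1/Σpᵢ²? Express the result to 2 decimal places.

Σpᵢ² = 0.02² + 0.94² + 0.04² = 0.0004 + 0.8836 + 0.0016 = 0.8856
B = 1 / 0.8856 = 1.1292
Bₛ = (B − 1)/(n − 1) = (1.1292 − 1)/(3 − 1) = 0.1292/2 = 0.0646

0.06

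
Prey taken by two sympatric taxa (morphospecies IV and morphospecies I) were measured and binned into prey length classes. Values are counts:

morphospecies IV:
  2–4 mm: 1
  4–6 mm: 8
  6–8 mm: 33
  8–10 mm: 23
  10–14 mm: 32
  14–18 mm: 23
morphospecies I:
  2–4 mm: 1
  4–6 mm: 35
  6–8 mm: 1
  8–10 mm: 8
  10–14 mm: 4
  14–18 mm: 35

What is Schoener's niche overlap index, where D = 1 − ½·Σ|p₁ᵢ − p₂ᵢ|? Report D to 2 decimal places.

0.42

Proportions for morphospecies IV (n=120): 1/120=0.0083, 8/120=0.0667, 33/120=0.2750, 23/120=0.1917, 32/120=0.2667, 23/120=0.1917
Proportions for morphospecies I (n=84): 1/84=0.0119, 35/84=0.4167, 1/84=0.0119, 8/84=0.0952, 4/84=0.0476, 35/84=0.4167
Σ|p₁ᵢ − p₂ᵢ| = 0.0036 + 0.3500 + 0.2631 + 0.0965 + 0.2191 + 0.2250 = 1.1573
D = 1 − ½ × 1.1573 = 1 − 0.57865 = 0.42135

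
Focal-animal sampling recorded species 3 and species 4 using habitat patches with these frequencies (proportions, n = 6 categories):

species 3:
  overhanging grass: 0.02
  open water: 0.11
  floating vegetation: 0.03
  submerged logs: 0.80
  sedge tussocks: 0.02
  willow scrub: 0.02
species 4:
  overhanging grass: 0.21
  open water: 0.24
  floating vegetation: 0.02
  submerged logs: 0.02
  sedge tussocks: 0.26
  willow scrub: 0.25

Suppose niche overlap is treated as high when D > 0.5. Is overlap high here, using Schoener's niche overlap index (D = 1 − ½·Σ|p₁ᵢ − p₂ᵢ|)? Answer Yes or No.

No

Σ|p₁ᵢ − p₂ᵢ| = 0.19 + 0.13 + 0.01 + 0.78 + 0.24 + 0.23 = 1.58
D = 1 − ½ × 1.58 = 1 − 0.790 = 0.2100
D = 0.2100 < 0.5 → No.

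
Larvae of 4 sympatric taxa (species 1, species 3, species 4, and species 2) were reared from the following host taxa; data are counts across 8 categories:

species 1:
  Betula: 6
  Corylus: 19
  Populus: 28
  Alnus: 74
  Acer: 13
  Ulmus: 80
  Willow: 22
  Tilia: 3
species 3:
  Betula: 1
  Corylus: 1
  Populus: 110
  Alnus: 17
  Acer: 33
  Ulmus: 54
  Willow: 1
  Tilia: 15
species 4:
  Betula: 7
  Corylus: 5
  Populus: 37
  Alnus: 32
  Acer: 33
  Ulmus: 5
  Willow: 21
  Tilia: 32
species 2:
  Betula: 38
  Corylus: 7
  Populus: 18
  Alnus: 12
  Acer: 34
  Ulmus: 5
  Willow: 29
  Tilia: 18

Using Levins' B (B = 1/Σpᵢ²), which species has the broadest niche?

Proportions for species 1 (n=245): 6/245=0.0245, 19/245=0.0776, 28/245=0.1143, 74/245=0.3020, 13/245=0.0531, 80/245=0.3265, 22/245=0.0898, 3/245=0.0122
Proportions for species 3 (n=232): 1/232=0.0043, 1/232=0.0043, 110/232=0.4741, 17/232=0.0733, 33/232=0.1422, 54/232=0.2328, 1/232=0.0043, 15/232=0.0647
Proportions for species 4 (n=172): 7/172=0.0407, 5/172=0.0291, 37/172=0.2151, 32/172=0.1860, 33/172=0.1919, 5/172=0.0291, 21/172=0.1221, 32/172=0.1860
Proportions for species 2 (n=161): 38/161=0.2360, 7/161=0.0435, 18/161=0.1118, 12/161=0.0745, 34/161=0.2112, 5/161=0.0311, 29/161=0.1801, 18/161=0.1118
Σp_1ᵢ² = 0.0245² + 0.0776² + 0.1143² + 0.3020² + 0.0531² + 0.3265² + 0.0898² + 0.0122² = 0.000600 + 0.006022 + 0.013064 + 0.091204 + 0.002820 + 0.106602 + 0.008064 + 0.000149 = 0.228525
B_1 = 1 / 0.228525 = 4.3759
Σp_3ᵢ² = 0.0043² + 0.0043² + 0.4741² + 0.0733² + 0.1422² + 0.2328² + 0.0043² + 0.0647² = 0.000018 + 0.000018 + 0.224771 + 0.005373 + 0.020221 + 0.054196 + 0.000018 + 0.004186 = 0.308801
B_3 = 1 / 0.308801 = 3.2383
Σp_4ᵢ² = 0.0407² + 0.0291² + 0.2151² + 0.1860² + 0.1919² + 0.0291² + 0.1221² + 0.1860² = 0.001656 + 0.000847 + 0.046268 + 0.034596 + 0.036826 + 0.000847 + 0.014908 + 0.034596 = 0.170544
B_4 = 1 / 0.170544 = 5.8636
Σp_2ᵢ² = 0.2360² + 0.0435² + 0.1118² + 0.0745² + 0.2112² + 0.0311² + 0.1801² + 0.1118² = 0.055696 + 0.001892 + 0.012499 + 0.005550 + 0.044605 + 0.000967 + 0.032436 + 0.012499 = 0.166144
B_2 = 1 / 0.166144 = 6.0189
Highest B → broadest niche (most generalist): species 2 (B = 6.02).

species 2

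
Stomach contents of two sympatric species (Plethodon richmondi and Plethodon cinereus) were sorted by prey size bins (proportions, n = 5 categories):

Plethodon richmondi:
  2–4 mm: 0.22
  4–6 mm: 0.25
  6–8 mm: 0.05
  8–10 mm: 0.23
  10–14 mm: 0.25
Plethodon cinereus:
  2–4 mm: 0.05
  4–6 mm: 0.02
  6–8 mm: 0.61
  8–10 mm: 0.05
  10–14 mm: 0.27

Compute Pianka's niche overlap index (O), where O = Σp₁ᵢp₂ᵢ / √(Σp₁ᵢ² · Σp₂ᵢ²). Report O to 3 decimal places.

Σ p₁ᵢp₂ᵢ = 0.0110 + 0.0050 + 0.0305 + 0.0115 + 0.0675 = 0.1255
Σp_1ᵢ² = 0.22² + 0.25² + 0.05² + 0.23² + 0.25² = 0.0484 + 0.0625 + 0.0025 + 0.0529 + 0.0625 = 0.2288
Σp_2ᵢ² = 0.05² + 0.02² + 0.61² + 0.05² + 0.27² = 0.0025 + 0.0004 + 0.3721 + 0.0025 + 0.0729 = 0.4504
O = 0.1255 / √(0.2288 × 0.4504) = 0.1255 / 0.321016 = 0.39095

0.391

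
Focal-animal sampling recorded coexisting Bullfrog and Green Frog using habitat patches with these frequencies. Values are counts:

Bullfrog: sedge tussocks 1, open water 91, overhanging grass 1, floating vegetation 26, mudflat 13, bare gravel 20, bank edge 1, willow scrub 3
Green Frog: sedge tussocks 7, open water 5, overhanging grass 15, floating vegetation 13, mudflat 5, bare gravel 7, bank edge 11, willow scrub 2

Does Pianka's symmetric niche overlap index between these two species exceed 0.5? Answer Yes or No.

No

Proportions for Bullfrog (n=156): 1/156=0.0064, 91/156=0.5833, 1/156=0.0064, 26/156=0.1667, 13/156=0.0833, 20/156=0.1282, 1/156=0.0064, 3/156=0.0192
Proportions for Green Frog (n=65): 7/65=0.1077, 5/65=0.0769, 15/65=0.2308, 13/65=0.2000, 5/65=0.0769, 7/65=0.1077, 11/65=0.1692, 2/65=0.0308
Σ p₁ᵢp₂ᵢ = 0.000689 + 0.044856 + 0.001477 + 0.033340 + 0.006406 + 0.013807 + 0.001083 + 0.000591 = 0.102249
Σp_1ᵢ² = 0.0064² + 0.5833² + 0.0064² + 0.1667² + 0.0833² + 0.1282² + 0.0064² + 0.0192² = 0.000041 + 0.340239 + 0.000041 + 0.027789 + 0.006939 + 0.016435 + 0.000041 + 0.000369 = 0.391894
Σp_2ᵢ² = 0.1077² + 0.0769² + 0.2308² + 0.2000² + 0.0769² + 0.1077² + 0.1692² + 0.0308² = 0.011599 + 0.005914 + 0.053269 + 0.040000 + 0.005914 + 0.011599 + 0.028629 + 0.000949 = 0.157873
O = 0.102249 / √(0.391894 × 0.157873) = 0.102249 / 0.2487358 = 0.4111
O = 0.4111 < 0.5 → No.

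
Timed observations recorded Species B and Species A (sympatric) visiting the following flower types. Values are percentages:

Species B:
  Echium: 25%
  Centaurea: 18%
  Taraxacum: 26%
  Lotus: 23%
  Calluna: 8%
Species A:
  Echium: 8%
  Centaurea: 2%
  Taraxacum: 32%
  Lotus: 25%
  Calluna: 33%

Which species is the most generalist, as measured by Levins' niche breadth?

Species B

Convert percentages to proportions (divide by 100).
Σp_Bᵢ² = 0.25² + 0.18² + 0.26² + 0.23² + 0.08² = 0.0625 + 0.0324 + 0.0676 + 0.0529 + 0.0064 = 0.2218
B_B = 1 / 0.2218 = 4.5086
Σp_Aᵢ² = 0.08² + 0.02² + 0.32² + 0.25² + 0.33² = 0.0064 + 0.0004 + 0.1024 + 0.0625 + 0.1089 = 0.2806
B_A = 1 / 0.2806 = 3.5638
Highest B → broadest niche (most generalist): Species B (B = 4.51).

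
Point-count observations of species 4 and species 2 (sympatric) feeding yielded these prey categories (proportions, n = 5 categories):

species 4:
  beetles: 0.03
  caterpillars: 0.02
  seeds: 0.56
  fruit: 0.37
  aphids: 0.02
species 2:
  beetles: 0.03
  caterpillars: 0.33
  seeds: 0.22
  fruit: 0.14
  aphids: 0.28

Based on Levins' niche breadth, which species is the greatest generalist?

Σp_4ᵢ² = 0.03² + 0.02² + 0.56² + 0.37² + 0.02² = 0.0009 + 0.0004 + 0.3136 + 0.1369 + 0.0004 = 0.4522
B_4 = 1 / 0.4522 = 2.2114
Σp_2ᵢ² = 0.03² + 0.33² + 0.22² + 0.14² + 0.28² = 0.0009 + 0.1089 + 0.0484 + 0.0196 + 0.0784 = 0.2562
B_2 = 1 / 0.2562 = 3.9032
Highest B → broadest niche (most generalist): species 2 (B = 3.90).

species 2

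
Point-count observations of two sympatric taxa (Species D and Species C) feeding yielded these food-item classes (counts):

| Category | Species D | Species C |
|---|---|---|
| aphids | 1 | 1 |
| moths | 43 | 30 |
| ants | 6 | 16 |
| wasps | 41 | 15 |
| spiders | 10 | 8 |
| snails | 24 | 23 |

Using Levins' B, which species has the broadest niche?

Species C

Proportions for Species D (n=125): 1/125=0.0080, 43/125=0.3440, 6/125=0.0480, 41/125=0.3280, 10/125=0.0800, 24/125=0.1920
Proportions for Species C (n=93): 1/93=0.0108, 30/93=0.3226, 16/93=0.1720, 15/93=0.1613, 8/93=0.0860, 23/93=0.2473
Σp_Dᵢ² = 0.0080² + 0.3440² + 0.0480² + 0.3280² + 0.0800² + 0.1920² = 0.000064 + 0.118336 + 0.002304 + 0.107584 + 0.006400 + 0.036864 = 0.271552
B_D = 1 / 0.271552 = 3.6825
Σp_Cᵢ² = 0.0108² + 0.3226² + 0.1720² + 0.1613² + 0.0860² + 0.2473² = 0.000117 + 0.104071 + 0.029584 + 0.026018 + 0.007396 + 0.061157 = 0.228343
B_C = 1 / 0.228343 = 4.3794
Highest B → broadest niche (most generalist): Species C (B = 4.38).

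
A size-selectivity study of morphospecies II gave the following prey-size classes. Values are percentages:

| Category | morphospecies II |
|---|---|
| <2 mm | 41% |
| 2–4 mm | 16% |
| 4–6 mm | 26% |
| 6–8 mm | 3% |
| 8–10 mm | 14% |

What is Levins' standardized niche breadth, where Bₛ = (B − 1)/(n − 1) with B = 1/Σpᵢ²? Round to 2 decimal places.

0.64

Convert percentages to proportions (divide by 100).
Σpᵢ² = 0.41² + 0.16² + 0.26² + 0.03² + 0.14² = 0.1681 + 0.0256 + 0.0676 + 0.0009 + 0.0196 = 0.2818
B = 1 / 0.2818 = 3.5486
Bₛ = (B − 1)/(n − 1) = (3.5486 − 1)/(5 − 1) = 2.5486/4 = 0.6372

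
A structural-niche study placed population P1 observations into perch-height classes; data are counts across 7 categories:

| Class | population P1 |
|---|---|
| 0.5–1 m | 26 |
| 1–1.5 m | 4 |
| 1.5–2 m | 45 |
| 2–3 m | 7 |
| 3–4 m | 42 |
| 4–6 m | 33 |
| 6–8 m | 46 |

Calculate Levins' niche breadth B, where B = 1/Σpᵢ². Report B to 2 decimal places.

Proportions for population P1 (n=203): 26/203=0.1281, 4/203=0.0197, 45/203=0.2217, 7/203=0.0345, 42/203=0.2069, 33/203=0.1626, 46/203=0.2266
Σpᵢ² = 0.1281² + 0.0197² + 0.2217² + 0.0345² + 0.2069² + 0.1626² + 0.2266² = 0.016410 + 0.000388 + 0.049151 + 0.001190 + 0.042808 + 0.026439 + 0.051348 = 0.187734
B = 1 / 0.187734 = 5.3267

5.33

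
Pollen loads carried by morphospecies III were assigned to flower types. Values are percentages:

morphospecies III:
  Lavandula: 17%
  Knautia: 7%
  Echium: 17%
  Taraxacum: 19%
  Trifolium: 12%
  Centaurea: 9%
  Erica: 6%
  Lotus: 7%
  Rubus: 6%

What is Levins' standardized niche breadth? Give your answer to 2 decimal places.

0.81

Convert percentages to proportions (divide by 100).
Σpᵢ² = 0.17² + 0.07² + 0.17² + 0.19² + 0.12² + 0.09² + 0.06² + 0.07² + 0.06² = 0.0289 + 0.0049 + 0.0289 + 0.0361 + 0.0144 + 0.0081 + 0.0036 + 0.0049 + 0.0036 = 0.1334
B = 1 / 0.1334 = 7.4963
Bₛ = (B − 1)/(n − 1) = (7.4963 − 1)/(9 − 1) = 6.4963/8 = 0.8120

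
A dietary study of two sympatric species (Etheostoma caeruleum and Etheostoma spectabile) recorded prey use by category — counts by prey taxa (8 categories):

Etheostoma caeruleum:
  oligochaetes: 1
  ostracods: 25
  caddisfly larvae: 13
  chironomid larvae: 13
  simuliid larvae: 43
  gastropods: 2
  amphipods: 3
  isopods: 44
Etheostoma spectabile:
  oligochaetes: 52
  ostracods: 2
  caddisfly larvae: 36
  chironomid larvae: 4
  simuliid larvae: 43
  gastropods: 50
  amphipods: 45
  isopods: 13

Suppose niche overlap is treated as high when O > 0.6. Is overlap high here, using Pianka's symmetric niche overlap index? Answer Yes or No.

No

Proportions for Etheostoma caeruleum (n=144): 1/144=0.0069, 25/144=0.1736, 13/144=0.0903, 13/144=0.0903, 43/144=0.2986, 2/144=0.0139, 3/144=0.0208, 44/144=0.3056
Proportions for Etheostoma spectabile (n=245): 52/245=0.2122, 2/245=0.0082, 36/245=0.1469, 4/245=0.0163, 43/245=0.1755, 50/245=0.2041, 45/245=0.1837, 13/245=0.0531
Σ p₁ᵢp₂ᵢ = 0.001464 + 0.001424 + 0.013265 + 0.001472 + 0.052404 + 0.002837 + 0.003821 + 0.016227 = 0.092914
Σp_1ᵢ² = 0.0069² + 0.1736² + 0.0903² + 0.0903² + 0.2986² + 0.0139² + 0.0208² + 0.3056² = 0.000048 + 0.030137 + 0.008154 + 0.008154 + 0.089162 + 0.000193 + 0.000433 + 0.093391 = 0.229672
Σp_2ᵢ² = 0.2122² + 0.0082² + 0.1469² + 0.0163² + 0.1755² + 0.2041² + 0.1837² + 0.0531² = 0.045029 + 0.000067 + 0.021580 + 0.000266 + 0.030800 + 0.041657 + 0.033746 + 0.002820 = 0.175965
O = 0.092914 / √(0.229672 × 0.175965) = 0.092914 / 0.2010329 = 0.4622
O = 0.4622 < 0.6 → No.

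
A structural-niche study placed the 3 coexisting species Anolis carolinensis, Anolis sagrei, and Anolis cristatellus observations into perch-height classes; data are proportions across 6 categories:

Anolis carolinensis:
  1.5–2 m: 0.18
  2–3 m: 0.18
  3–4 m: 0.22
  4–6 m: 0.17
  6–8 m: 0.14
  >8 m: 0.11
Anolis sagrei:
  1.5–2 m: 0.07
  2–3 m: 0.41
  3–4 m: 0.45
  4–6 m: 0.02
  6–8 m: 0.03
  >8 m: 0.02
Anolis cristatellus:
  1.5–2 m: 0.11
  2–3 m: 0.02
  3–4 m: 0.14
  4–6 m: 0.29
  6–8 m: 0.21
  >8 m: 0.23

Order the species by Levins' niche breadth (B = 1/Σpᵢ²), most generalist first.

Σp_caroᵢ² = 0.18² + 0.18² + 0.22² + 0.17² + 0.14² + 0.11² = 0.0324 + 0.0324 + 0.0484 + 0.0289 + 0.0196 + 0.0121 = 0.1738
B_caro = 1 / 0.1738 = 5.7537
Σp_sagrᵢ² = 0.07² + 0.41² + 0.45² + 0.02² + 0.03² + 0.02² = 0.0049 + 0.1681 + 0.2025 + 0.0004 + 0.0009 + 0.0004 = 0.3772
B_sagr = 1 / 0.3772 = 2.6511
Σp_crisᵢ² = 0.11² + 0.02² + 0.14² + 0.29² + 0.21² + 0.23² = 0.0121 + 0.0004 + 0.0196 + 0.0841 + 0.0441 + 0.0529 = 0.2132
B_cris = 1 / 0.2132 = 4.6904
Ranking by B (broadest → narrowest): Anolis carolinensis (5.75) > Anolis cristatellus (4.69) > Anolis sagrei (2.65)

Anolis carolinensis > Anolis cristatellus > Anolis sagrei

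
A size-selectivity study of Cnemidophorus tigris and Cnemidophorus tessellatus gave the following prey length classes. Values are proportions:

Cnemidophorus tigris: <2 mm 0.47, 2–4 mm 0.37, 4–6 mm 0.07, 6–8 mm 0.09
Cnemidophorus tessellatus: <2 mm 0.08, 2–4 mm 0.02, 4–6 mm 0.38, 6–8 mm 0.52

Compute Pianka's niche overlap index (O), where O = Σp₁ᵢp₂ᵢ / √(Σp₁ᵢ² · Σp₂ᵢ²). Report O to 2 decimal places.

0.30

Σ p₁ᵢp₂ᵢ = 0.0376 + 0.0074 + 0.0266 + 0.0468 = 0.1184
Σp_1ᵢ² = 0.47² + 0.37² + 0.07² + 0.09² = 0.2209 + 0.1369 + 0.0049 + 0.0081 = 0.3708
Σp_2ᵢ² = 0.08² + 0.02² + 0.38² + 0.52² = 0.0064 + 0.0004 + 0.1444 + 0.2704 = 0.4216
O = 0.1184 / √(0.3708 × 0.4216) = 0.1184 / 0.39538 = 0.2995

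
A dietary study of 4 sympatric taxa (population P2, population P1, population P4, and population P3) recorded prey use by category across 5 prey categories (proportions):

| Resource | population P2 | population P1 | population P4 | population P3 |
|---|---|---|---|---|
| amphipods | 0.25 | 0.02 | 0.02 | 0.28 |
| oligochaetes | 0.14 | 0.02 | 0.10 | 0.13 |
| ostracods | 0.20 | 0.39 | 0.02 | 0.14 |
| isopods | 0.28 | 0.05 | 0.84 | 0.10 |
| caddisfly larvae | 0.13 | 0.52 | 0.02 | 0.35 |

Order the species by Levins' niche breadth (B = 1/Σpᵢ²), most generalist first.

population P2 > population P3 > population P1 > population P4

Σp_P2ᵢ² = 0.25² + 0.14² + 0.20² + 0.28² + 0.13² = 0.0625 + 0.0196 + 0.0400 + 0.0784 + 0.0169 = 0.2174
B_P2 = 1 / 0.2174 = 4.5998
Σp_P1ᵢ² = 0.02² + 0.02² + 0.39² + 0.05² + 0.52² = 0.0004 + 0.0004 + 0.1521 + 0.0025 + 0.2704 = 0.4258
B_P1 = 1 / 0.4258 = 2.3485
Σp_P4ᵢ² = 0.02² + 0.10² + 0.02² + 0.84² + 0.02² = 0.0004 + 0.0100 + 0.0004 + 0.7056 + 0.0004 = 0.7168
B_P4 = 1 / 0.7168 = 1.3951
Σp_P3ᵢ² = 0.28² + 0.13² + 0.14² + 0.10² + 0.35² = 0.0784 + 0.0169 + 0.0196 + 0.0100 + 0.1225 = 0.2474
B_P3 = 1 / 0.2474 = 4.0420
Ranking by B (broadest → narrowest): population P2 (4.60) > population P3 (4.04) > population P1 (2.35) > population P4 (1.40)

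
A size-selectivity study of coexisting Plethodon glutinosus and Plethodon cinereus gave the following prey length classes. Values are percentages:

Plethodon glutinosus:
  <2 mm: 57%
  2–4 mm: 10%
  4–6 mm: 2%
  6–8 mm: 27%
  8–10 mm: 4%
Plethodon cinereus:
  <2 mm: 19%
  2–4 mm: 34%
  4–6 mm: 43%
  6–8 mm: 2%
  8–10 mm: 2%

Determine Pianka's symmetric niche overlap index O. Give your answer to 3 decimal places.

Convert percentages to proportions (divide by 100).
Σ p₁ᵢp₂ᵢ = 0.1083 + 0.0340 + 0.0086 + 0.0054 + 0.0008 = 0.1571
Σp_1ᵢ² = 0.57² + 0.10² + 0.02² + 0.27² + 0.04² = 0.3249 + 0.0100 + 0.0004 + 0.0729 + 0.0016 = 0.4098
Σp_2ᵢ² = 0.19² + 0.34² + 0.43² + 0.02² + 0.02² = 0.0361 + 0.1156 + 0.1849 + 0.0004 + 0.0004 = 0.3374
O = 0.1571 / √(0.4098 × 0.3374) = 0.1571 / 0.371842 = 0.42249

0.422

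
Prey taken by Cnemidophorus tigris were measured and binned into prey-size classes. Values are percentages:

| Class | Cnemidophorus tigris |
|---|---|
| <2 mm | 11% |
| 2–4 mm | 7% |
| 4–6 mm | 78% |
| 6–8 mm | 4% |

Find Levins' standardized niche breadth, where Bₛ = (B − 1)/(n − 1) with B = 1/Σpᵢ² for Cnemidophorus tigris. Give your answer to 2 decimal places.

0.20

Convert percentages to proportions (divide by 100).
Σpᵢ² = 0.11² + 0.07² + 0.78² + 0.04² = 0.0121 + 0.0049 + 0.6084 + 0.0016 = 0.6270
B = 1 / 0.6270 = 1.5949
Bₛ = (B − 1)/(n − 1) = (1.5949 − 1)/(4 − 1) = 0.5949/3 = 0.1983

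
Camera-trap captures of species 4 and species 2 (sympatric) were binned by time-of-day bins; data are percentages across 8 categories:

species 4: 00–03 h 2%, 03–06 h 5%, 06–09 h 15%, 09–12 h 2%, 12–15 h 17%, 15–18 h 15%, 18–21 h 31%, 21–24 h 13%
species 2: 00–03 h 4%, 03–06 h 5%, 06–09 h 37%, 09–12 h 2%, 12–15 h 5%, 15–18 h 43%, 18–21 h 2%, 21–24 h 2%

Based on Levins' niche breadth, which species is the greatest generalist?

Convert percentages to proportions (divide by 100).
Σp_4ᵢ² = 0.02² + 0.05² + 0.15² + 0.02² + 0.17² + 0.15² + 0.31² + 0.13² = 0.0004 + 0.0025 + 0.0225 + 0.0004 + 0.0289 + 0.0225 + 0.0961 + 0.0169 = 0.1902
B_4 = 1 / 0.1902 = 5.2576
Σp_2ᵢ² = 0.04² + 0.05² + 0.37² + 0.02² + 0.05² + 0.43² + 0.02² + 0.02² = 0.0016 + 0.0025 + 0.1369 + 0.0004 + 0.0025 + 0.1849 + 0.0004 + 0.0004 = 0.3296
B_2 = 1 / 0.3296 = 3.0340
Highest B → broadest niche (most generalist): species 4 (B = 5.26).

species 4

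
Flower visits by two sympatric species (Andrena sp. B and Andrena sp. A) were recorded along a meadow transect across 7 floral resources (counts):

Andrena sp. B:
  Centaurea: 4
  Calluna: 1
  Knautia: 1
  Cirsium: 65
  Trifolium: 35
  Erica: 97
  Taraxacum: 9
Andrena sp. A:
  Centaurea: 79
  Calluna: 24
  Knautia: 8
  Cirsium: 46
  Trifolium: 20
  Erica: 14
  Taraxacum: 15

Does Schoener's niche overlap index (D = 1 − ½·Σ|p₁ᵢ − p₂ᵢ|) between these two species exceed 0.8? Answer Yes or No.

No

Proportions for Andrena sp. B (n=212): 4/212=0.0189, 1/212=0.0047, 1/212=0.0047, 65/212=0.3066, 35/212=0.1651, 97/212=0.4575, 9/212=0.0425
Proportions for Andrena sp. A (n=206): 79/206=0.3835, 24/206=0.1165, 8/206=0.0388, 46/206=0.2233, 20/206=0.0971, 14/206=0.0680, 15/206=0.0728
Σ|p₁ᵢ − p₂ᵢ| = 0.3646 + 0.1118 + 0.0341 + 0.0833 + 0.0680 + 0.3895 + 0.0303 = 1.0816
D = 1 − ½ × 1.0816 = 1 − 0.54080 = 0.45920
D = 0.45920 < 0.8 → No.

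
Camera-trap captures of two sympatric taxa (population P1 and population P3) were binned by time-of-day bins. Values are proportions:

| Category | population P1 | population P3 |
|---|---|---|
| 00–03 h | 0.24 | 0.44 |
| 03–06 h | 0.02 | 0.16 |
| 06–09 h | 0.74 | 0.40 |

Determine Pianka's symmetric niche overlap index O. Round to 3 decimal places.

0.845

Σ p₁ᵢp₂ᵢ = 0.1056 + 0.0032 + 0.2960 = 0.4048
Σp_1ᵢ² = 0.24² + 0.02² + 0.74² = 0.0576 + 0.0004 + 0.5476 = 0.6056
Σp_2ᵢ² = 0.44² + 0.16² + 0.40² = 0.1936 + 0.0256 + 0.1600 = 0.3792
O = 0.4048 / √(0.6056 × 0.3792) = 0.4048 / 0.479211 = 0.84472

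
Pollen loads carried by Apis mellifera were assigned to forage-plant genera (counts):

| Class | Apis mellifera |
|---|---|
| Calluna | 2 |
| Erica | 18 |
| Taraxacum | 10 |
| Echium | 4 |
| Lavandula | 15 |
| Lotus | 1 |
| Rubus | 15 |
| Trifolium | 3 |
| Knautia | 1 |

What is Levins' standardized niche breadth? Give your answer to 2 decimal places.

Proportions for Apis mellifera (n=69): 2/69=0.0290, 18/69=0.2609, 10/69=0.1449, 4/69=0.0580, 15/69=0.2174, 1/69=0.0145, 15/69=0.2174, 3/69=0.0435, 1/69=0.0145
Σpᵢ² = 0.0290² + 0.2609² + 0.1449² + 0.0580² + 0.2174² + 0.0145² + 0.2174² + 0.0435² + 0.0145² = 0.000841 + 0.068069 + 0.020996 + 0.003364 + 0.047263 + 0.000210 + 0.047263 + 0.001892 + 0.000210 = 0.190108
B = 1 / 0.190108 = 5.2602
Bₛ = (B − 1)/(n − 1) = (5.2602 − 1)/(9 − 1) = 4.2602/8 = 0.5325

0.53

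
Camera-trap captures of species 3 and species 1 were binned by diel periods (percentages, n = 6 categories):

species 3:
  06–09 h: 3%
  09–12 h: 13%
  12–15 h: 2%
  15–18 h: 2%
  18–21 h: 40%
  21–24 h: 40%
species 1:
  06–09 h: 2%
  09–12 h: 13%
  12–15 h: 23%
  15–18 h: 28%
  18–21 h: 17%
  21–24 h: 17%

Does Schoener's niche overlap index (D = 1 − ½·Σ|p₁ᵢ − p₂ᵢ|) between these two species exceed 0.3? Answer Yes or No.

Convert percentages to proportions (divide by 100).
Σ|p₁ᵢ − p₂ᵢ| = 0.01 + 0.00 + 0.21 + 0.26 + 0.23 + 0.23 = 0.94
D = 1 − ½ × 0.94 = 1 − 0.470 = 0.5300
D = 0.5300 > 0.3 → Yes.

Yes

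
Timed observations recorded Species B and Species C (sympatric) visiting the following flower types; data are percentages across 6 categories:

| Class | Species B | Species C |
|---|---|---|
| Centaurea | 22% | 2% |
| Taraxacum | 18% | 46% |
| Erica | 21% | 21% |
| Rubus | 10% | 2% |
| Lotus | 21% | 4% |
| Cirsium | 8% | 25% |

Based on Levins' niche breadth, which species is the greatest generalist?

Convert percentages to proportions (divide by 100).
Σp_Bᵢ² = 0.22² + 0.18² + 0.21² + 0.10² + 0.21² + 0.08² = 0.0484 + 0.0324 + 0.0441 + 0.0100 + 0.0441 + 0.0064 = 0.1854
B_B = 1 / 0.1854 = 5.3937
Σp_Cᵢ² = 0.02² + 0.46² + 0.21² + 0.02² + 0.04² + 0.25² = 0.0004 + 0.2116 + 0.0441 + 0.0004 + 0.0016 + 0.0625 = 0.3206
B_C = 1 / 0.3206 = 3.1192
Highest B → broadest niche (most generalist): Species B (B = 5.39).

Species B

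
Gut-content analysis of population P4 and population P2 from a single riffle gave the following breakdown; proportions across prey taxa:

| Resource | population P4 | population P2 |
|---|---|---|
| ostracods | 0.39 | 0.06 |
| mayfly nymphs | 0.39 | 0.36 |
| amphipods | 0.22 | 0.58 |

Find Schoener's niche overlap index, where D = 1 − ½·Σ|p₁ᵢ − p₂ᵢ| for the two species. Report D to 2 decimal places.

0.64

Σ|p₁ᵢ − p₂ᵢ| = 0.33 + 0.03 + 0.36 = 0.72
D = 1 − ½ × 0.72 = 1 − 0.360 = 0.6400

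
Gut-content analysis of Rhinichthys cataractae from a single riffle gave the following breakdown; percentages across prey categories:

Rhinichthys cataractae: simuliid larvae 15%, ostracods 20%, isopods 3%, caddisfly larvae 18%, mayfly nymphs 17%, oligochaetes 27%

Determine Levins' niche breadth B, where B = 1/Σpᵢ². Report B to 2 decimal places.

5.06

Convert percentages to proportions (divide by 100).
Σpᵢ² = 0.15² + 0.20² + 0.03² + 0.18² + 0.17² + 0.27² = 0.0225 + 0.0400 + 0.0009 + 0.0324 + 0.0289 + 0.0729 = 0.1976
B = 1 / 0.1976 = 5.0607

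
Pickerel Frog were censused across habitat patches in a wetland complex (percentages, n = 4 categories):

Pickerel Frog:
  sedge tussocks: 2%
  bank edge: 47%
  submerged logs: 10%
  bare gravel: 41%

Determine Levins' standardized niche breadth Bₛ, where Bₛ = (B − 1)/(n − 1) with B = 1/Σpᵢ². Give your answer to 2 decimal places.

Convert percentages to proportions (divide by 100).
Σpᵢ² = 0.02² + 0.47² + 0.10² + 0.41² = 0.0004 + 0.2209 + 0.0100 + 0.1681 = 0.3994
B = 1 / 0.3994 = 2.5038
Bₛ = (B − 1)/(n − 1) = (2.5038 − 1)/(4 − 1) = 1.5038/3 = 0.5013

0.50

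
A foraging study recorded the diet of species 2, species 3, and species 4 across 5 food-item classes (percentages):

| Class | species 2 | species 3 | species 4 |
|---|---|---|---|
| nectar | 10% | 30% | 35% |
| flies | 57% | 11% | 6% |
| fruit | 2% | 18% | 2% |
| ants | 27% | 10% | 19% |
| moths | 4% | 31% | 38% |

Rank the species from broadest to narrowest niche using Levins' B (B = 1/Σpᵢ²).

Convert percentages to proportions (divide by 100).
Σp_2ᵢ² = 0.10² + 0.57² + 0.02² + 0.27² + 0.04² = 0.0100 + 0.3249 + 0.0004 + 0.0729 + 0.0016 = 0.4098
B_2 = 1 / 0.4098 = 2.4402
Σp_3ᵢ² = 0.30² + 0.11² + 0.18² + 0.10² + 0.31² = 0.0900 + 0.0121 + 0.0324 + 0.0100 + 0.0961 = 0.2406
B_3 = 1 / 0.2406 = 4.1563
Σp_4ᵢ² = 0.35² + 0.06² + 0.02² + 0.19² + 0.38² = 0.1225 + 0.0036 + 0.0004 + 0.0361 + 0.1444 = 0.3070
B_4 = 1 / 0.3070 = 3.2573
Ranking by B (broadest → narrowest): species 3 (4.16) > species 4 (3.26) > species 2 (2.44)

species 3 > species 4 > species 2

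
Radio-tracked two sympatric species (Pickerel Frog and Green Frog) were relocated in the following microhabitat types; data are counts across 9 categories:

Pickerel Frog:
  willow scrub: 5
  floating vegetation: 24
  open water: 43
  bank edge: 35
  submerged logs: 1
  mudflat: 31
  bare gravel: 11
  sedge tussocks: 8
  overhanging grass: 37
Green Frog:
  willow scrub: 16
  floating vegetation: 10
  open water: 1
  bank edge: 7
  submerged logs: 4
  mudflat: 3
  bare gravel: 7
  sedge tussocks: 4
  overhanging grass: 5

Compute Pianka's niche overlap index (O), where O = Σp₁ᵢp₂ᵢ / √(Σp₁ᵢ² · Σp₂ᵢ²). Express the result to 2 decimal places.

Proportions for Pickerel Frog (n=195): 5/195=0.0256, 24/195=0.1231, 43/195=0.2205, 35/195=0.1795, 1/195=0.0051, 31/195=0.1590, 11/195=0.0564, 8/195=0.0410, 37/195=0.1897
Proportions for Green Frog (n=57): 16/57=0.2807, 10/57=0.1754, 1/57=0.0175, 7/57=0.1228, 4/57=0.0702, 3/57=0.0526, 7/57=0.1228, 4/57=0.0702, 5/57=0.0877
Σ p₁ᵢp₂ᵢ = 0.007186 + 0.021592 + 0.003859 + 0.022043 + 0.000358 + 0.008363 + 0.006926 + 0.002878 + 0.016637 = 0.089842
Σp_1ᵢ² = 0.0256² + 0.1231² + 0.2205² + 0.1795² + 0.0051² + 0.1590² + 0.0564² + 0.0410² + 0.1897² = 0.000655 + 0.015154 + 0.048620 + 0.032220 + 0.000026 + 0.025281 + 0.003181 + 0.001681 + 0.035986 = 0.162804
Σp_2ᵢ² = 0.2807² + 0.1754² + 0.0175² + 0.1228² + 0.0702² + 0.0526² + 0.1228² + 0.0702² + 0.0877² = 0.078792 + 0.030765 + 0.000306 + 0.015080 + 0.004928 + 0.002767 + 0.015080 + 0.004928 + 0.007691 = 0.160337
O = 0.089842 / √(0.162804 × 0.160337) = 0.089842 / 0.1615658 = 0.5561

0.56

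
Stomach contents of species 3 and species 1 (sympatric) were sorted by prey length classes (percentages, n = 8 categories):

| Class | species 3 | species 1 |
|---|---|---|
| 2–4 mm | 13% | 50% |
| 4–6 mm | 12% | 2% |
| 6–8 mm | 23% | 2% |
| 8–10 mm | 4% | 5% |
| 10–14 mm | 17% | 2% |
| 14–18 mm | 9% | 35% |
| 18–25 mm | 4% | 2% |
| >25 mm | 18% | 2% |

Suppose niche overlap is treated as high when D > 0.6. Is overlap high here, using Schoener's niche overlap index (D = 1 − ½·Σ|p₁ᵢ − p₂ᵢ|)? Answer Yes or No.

No

Convert percentages to proportions (divide by 100).
Σ|p₁ᵢ − p₂ᵢ| = 0.37 + 0.10 + 0.21 + 0.01 + 0.15 + 0.26 + 0.02 + 0.16 = 1.28
D = 1 − ½ × 1.28 = 1 − 0.640 = 0.3600
D = 0.3600 < 0.6 → No.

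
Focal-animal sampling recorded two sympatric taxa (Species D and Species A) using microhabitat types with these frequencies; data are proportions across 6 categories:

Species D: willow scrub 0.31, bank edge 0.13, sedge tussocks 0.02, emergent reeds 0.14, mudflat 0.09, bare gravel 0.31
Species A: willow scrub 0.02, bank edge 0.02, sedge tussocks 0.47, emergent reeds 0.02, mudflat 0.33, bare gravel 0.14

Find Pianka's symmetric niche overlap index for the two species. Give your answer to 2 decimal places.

Σ p₁ᵢp₂ᵢ = 0.0062 + 0.0026 + 0.0094 + 0.0028 + 0.0297 + 0.0434 = 0.0941
Σp_1ᵢ² = 0.31² + 0.13² + 0.02² + 0.14² + 0.09² + 0.31² = 0.0961 + 0.0169 + 0.0004 + 0.0196 + 0.0081 + 0.0961 = 0.2372
Σp_2ᵢ² = 0.02² + 0.02² + 0.47² + 0.02² + 0.33² + 0.14² = 0.0004 + 0.0004 + 0.2209 + 0.0004 + 0.1089 + 0.0196 = 0.3506
O = 0.0941 / √(0.2372 × 0.3506) = 0.0941 / 0.28838 = 0.3263

0.33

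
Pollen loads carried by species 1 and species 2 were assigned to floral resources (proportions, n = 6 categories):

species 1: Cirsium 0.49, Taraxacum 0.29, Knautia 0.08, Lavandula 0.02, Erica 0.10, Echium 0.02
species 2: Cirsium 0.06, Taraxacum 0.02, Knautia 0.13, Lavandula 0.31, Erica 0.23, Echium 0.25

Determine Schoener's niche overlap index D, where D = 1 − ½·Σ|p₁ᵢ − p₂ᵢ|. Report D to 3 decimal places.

0.300

Σ|p₁ᵢ − p₂ᵢ| = 0.43 + 0.27 + 0.05 + 0.29 + 0.13 + 0.23 = 1.40
D = 1 − ½ × 1.40 = 1 − 0.700 = 0.30000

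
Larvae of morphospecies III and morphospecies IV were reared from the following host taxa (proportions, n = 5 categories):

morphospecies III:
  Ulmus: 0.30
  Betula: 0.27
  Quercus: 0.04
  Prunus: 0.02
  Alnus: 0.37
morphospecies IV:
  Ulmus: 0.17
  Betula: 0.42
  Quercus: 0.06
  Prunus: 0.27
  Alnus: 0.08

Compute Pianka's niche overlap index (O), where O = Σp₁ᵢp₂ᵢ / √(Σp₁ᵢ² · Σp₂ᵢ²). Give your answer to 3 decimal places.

Σ p₁ᵢp₂ᵢ = 0.0510 + 0.1134 + 0.0024 + 0.0054 + 0.0296 = 0.2018
Σp_1ᵢ² = 0.30² + 0.27² + 0.04² + 0.02² + 0.37² = 0.0900 + 0.0729 + 0.0016 + 0.0004 + 0.1369 = 0.3018
Σp_2ᵢ² = 0.17² + 0.42² + 0.06² + 0.27² + 0.08² = 0.0289 + 0.1764 + 0.0036 + 0.0729 + 0.0064 = 0.2882
O = 0.2018 / √(0.3018 × 0.2882) = 0.2018 / 0.294922 = 0.68425

0.684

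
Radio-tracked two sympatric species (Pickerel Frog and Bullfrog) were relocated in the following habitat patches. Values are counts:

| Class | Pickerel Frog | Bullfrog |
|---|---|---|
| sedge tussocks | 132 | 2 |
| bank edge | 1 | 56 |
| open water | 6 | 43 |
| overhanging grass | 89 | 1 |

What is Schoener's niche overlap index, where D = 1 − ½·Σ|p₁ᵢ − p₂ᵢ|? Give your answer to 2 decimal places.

0.06

Proportions for Pickerel Frog (n=228): 132/228=0.5789, 1/228=0.0044, 6/228=0.0263, 89/228=0.3904
Proportions for Bullfrog (n=102): 2/102=0.0196, 56/102=0.5490, 43/102=0.4216, 1/102=0.0098
Σ|p₁ᵢ − p₂ᵢ| = 0.5593 + 0.5446 + 0.3953 + 0.3806 = 1.8798
D = 1 − ½ × 1.8798 = 1 − 0.93990 = 0.06010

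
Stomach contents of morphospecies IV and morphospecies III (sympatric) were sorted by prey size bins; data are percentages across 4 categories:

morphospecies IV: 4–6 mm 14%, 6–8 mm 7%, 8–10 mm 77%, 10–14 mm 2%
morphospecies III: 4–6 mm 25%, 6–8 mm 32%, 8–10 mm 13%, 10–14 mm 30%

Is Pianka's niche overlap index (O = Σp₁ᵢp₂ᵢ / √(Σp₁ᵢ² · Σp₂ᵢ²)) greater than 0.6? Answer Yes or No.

No

Convert percentages to proportions (divide by 100).
Σ p₁ᵢp₂ᵢ = 0.0350 + 0.0224 + 0.1001 + 0.0060 = 0.1635
Σp_1ᵢ² = 0.14² + 0.07² + 0.77² + 0.02² = 0.0196 + 0.0049 + 0.5929 + 0.0004 = 0.6178
Σp_2ᵢ² = 0.25² + 0.32² + 0.13² + 0.30² = 0.0625 + 0.1024 + 0.0169 + 0.0900 = 0.2718
O = 0.1635 / √(0.6178 × 0.2718) = 0.1635 / 0.40978 = 0.3990
O = 0.3990 < 0.6 → No.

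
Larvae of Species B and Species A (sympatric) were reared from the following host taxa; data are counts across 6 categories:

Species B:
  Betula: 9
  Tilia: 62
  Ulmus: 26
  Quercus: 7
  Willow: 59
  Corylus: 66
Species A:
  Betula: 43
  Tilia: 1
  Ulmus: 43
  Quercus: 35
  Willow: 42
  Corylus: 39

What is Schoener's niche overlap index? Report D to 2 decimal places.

Proportions for Species B (n=229): 9/229=0.0393, 62/229=0.2707, 26/229=0.1135, 7/229=0.0306, 59/229=0.2576, 66/229=0.2882
Proportions for Species A (n=203): 43/203=0.2118, 1/203=0.0049, 43/203=0.2118, 35/203=0.1724, 42/203=0.2069, 39/203=0.1921
Σ|p₁ᵢ − p₂ᵢ| = 0.1725 + 0.2658 + 0.0983 + 0.1418 + 0.0507 + 0.0961 = 0.8252
D = 1 − ½ × 0.8252 = 1 − 0.41260 = 0.58740

0.59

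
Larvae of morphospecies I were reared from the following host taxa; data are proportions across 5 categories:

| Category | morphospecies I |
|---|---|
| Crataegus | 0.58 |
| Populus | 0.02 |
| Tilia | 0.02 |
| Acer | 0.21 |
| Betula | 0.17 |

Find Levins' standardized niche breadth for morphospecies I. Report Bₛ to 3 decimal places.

0.359

Σpᵢ² = 0.58² + 0.02² + 0.02² + 0.21² + 0.17² = 0.3364 + 0.0004 + 0.0004 + 0.0441 + 0.0289 = 0.4102
B = 1 / 0.4102 = 2.43784
Bₛ = (B − 1)/(n − 1) = (2.43784 − 1)/(5 − 1) = 1.43784/4 = 0.35946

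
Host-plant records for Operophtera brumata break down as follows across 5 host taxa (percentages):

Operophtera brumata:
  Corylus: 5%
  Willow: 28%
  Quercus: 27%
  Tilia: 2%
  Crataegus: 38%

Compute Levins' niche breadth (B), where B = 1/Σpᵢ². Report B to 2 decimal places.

Convert percentages to proportions (divide by 100).
Σpᵢ² = 0.05² + 0.28² + 0.27² + 0.02² + 0.38² = 0.0025 + 0.0784 + 0.0729 + 0.0004 + 0.1444 = 0.2986
B = 1 / 0.2986 = 3.3490

3.35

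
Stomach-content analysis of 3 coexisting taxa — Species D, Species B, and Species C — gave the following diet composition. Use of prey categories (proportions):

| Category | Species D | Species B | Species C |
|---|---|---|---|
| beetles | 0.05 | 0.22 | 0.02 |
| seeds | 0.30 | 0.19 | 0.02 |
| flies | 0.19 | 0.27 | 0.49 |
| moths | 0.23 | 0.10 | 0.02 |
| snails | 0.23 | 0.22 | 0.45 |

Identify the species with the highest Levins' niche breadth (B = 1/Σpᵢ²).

Σp_Dᵢ² = 0.05² + 0.30² + 0.19² + 0.23² + 0.23² = 0.0025 + 0.0900 + 0.0361 + 0.0529 + 0.0529 = 0.2344
B_D = 1 / 0.2344 = 4.2662
Σp_Bᵢ² = 0.22² + 0.19² + 0.27² + 0.10² + 0.22² = 0.0484 + 0.0361 + 0.0729 + 0.0100 + 0.0484 = 0.2158
B_B = 1 / 0.2158 = 4.6339
Σp_Cᵢ² = 0.02² + 0.02² + 0.49² + 0.02² + 0.45² = 0.0004 + 0.0004 + 0.2401 + 0.0004 + 0.2025 = 0.4438
B_C = 1 / 0.4438 = 2.2533
Highest B → broadest niche (most generalist): Species B (B = 4.63).

Species B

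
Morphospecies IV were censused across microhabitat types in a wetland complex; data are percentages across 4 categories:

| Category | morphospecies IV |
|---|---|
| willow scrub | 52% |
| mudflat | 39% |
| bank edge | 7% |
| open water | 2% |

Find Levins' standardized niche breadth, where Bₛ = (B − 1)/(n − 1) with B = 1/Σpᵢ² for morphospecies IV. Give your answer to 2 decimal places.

Convert percentages to proportions (divide by 100).
Σpᵢ² = 0.52² + 0.39² + 0.07² + 0.02² = 0.2704 + 0.1521 + 0.0049 + 0.0004 = 0.4278
B = 1 / 0.4278 = 2.3375
Bₛ = (B − 1)/(n − 1) = (2.3375 − 1)/(4 − 1) = 1.3375/3 = 0.4458

0.45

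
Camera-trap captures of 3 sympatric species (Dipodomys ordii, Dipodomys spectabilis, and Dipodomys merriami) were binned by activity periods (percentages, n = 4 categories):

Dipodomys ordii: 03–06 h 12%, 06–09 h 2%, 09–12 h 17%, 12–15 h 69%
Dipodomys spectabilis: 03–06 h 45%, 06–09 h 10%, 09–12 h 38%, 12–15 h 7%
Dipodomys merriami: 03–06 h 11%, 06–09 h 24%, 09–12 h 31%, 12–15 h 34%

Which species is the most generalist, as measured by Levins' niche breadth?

Convert percentages to proportions (divide by 100).
Σp_ordiᵢ² = 0.12² + 0.02² + 0.17² + 0.69² = 0.0144 + 0.0004 + 0.0289 + 0.4761 = 0.5198
B_ordi = 1 / 0.5198 = 1.9238
Σp_specᵢ² = 0.45² + 0.10² + 0.38² + 0.07² = 0.2025 + 0.0100 + 0.1444 + 0.0049 = 0.3618
B_spec = 1 / 0.3618 = 2.7640
Σp_merrᵢ² = 0.11² + 0.24² + 0.31² + 0.34² = 0.0121 + 0.0576 + 0.0961 + 0.1156 = 0.2814
B_merr = 1 / 0.2814 = 3.5537
Highest B → broadest niche (most generalist): Dipodomys merriami (B = 3.55).

Dipodomys merriami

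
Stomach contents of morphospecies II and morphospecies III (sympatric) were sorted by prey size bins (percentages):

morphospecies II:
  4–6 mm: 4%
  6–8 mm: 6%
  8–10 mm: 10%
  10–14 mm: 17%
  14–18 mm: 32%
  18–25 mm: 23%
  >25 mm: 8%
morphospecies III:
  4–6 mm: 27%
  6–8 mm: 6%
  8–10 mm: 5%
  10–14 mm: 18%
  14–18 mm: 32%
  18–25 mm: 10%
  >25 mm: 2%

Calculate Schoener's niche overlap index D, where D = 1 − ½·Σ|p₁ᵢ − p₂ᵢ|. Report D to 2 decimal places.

0.76

Convert percentages to proportions (divide by 100).
Σ|p₁ᵢ − p₂ᵢ| = 0.23 + 0.00 + 0.05 + 0.01 + 0.00 + 0.13 + 0.06 = 0.48
D = 1 − ½ × 0.48 = 1 − 0.240 = 0.7600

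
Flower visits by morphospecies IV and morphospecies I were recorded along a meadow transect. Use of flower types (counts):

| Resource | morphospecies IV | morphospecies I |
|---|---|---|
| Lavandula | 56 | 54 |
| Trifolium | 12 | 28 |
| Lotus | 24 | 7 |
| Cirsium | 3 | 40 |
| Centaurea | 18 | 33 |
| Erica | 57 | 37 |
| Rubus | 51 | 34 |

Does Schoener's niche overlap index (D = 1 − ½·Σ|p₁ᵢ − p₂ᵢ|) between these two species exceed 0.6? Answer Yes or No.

Yes

Proportions for morphospecies IV (n=221): 56/221=0.2534, 12/221=0.0543, 24/221=0.1086, 3/221=0.0136, 18/221=0.0814, 57/221=0.2579, 51/221=0.2308
Proportions for morphospecies I (n=233): 54/233=0.2318, 28/233=0.1202, 7/233=0.0300, 40/233=0.1717, 33/233=0.1416, 37/233=0.1588, 34/233=0.1459
Σ|p₁ᵢ − p₂ᵢ| = 0.0216 + 0.0659 + 0.0786 + 0.1581 + 0.0602 + 0.0991 + 0.0849 = 0.5684
D = 1 − ½ × 0.5684 = 1 − 0.28420 = 0.71580
D = 0.71580 > 0.6 → Yes.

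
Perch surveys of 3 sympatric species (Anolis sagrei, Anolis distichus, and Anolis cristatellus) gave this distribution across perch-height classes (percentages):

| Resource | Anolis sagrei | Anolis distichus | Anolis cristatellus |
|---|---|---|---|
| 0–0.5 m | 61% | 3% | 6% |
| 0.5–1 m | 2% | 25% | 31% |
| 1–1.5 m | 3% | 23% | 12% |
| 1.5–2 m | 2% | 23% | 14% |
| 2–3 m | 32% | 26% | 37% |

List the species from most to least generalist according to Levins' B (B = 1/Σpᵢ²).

Anolis distichus > Anolis cristatellus > Anolis sagrei

Convert percentages to proportions (divide by 100).
Σp_sagrᵢ² = 0.61² + 0.02² + 0.03² + 0.02² + 0.32² = 0.3721 + 0.0004 + 0.0009 + 0.0004 + 0.1024 = 0.4762
B_sagr = 1 / 0.4762 = 2.1000
Σp_distᵢ² = 0.03² + 0.25² + 0.23² + 0.23² + 0.26² = 0.0009 + 0.0625 + 0.0529 + 0.0529 + 0.0676 = 0.2368
B_dist = 1 / 0.2368 = 4.2230
Σp_crisᵢ² = 0.06² + 0.31² + 0.12² + 0.14² + 0.37² = 0.0036 + 0.0961 + 0.0144 + 0.0196 + 0.1369 = 0.2706
B_cris = 1 / 0.2706 = 3.6955
Ranking by B (broadest → narrowest): Anolis distichus (4.22) > Anolis cristatellus (3.70) > Anolis sagrei (2.10)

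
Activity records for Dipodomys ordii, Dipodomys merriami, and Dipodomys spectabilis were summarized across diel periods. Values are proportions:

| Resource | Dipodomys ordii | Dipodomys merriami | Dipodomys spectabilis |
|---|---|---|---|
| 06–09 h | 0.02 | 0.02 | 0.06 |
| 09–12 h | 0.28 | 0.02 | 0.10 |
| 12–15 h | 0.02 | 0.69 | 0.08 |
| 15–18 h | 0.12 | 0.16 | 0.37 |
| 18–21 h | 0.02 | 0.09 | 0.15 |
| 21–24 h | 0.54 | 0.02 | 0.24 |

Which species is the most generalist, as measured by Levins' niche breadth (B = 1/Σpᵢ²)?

Dipodomys spectabilis

Σp_ordiᵢ² = 0.02² + 0.28² + 0.02² + 0.12² + 0.02² + 0.54² = 0.0004 + 0.0784 + 0.0004 + 0.0144 + 0.0004 + 0.2916 = 0.3856
B_ordi = 1 / 0.3856 = 2.5934
Σp_merrᵢ² = 0.02² + 0.02² + 0.69² + 0.16² + 0.09² + 0.02² = 0.0004 + 0.0004 + 0.4761 + 0.0256 + 0.0081 + 0.0004 = 0.5110
B_merr = 1 / 0.5110 = 1.9569
Σp_specᵢ² = 0.06² + 0.10² + 0.08² + 0.37² + 0.15² + 0.24² = 0.0036 + 0.0100 + 0.0064 + 0.1369 + 0.0225 + 0.0576 = 0.2370
B_spec = 1 / 0.2370 = 4.2194
Highest B → broadest niche (most generalist): Dipodomys spectabilis (B = 4.22).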